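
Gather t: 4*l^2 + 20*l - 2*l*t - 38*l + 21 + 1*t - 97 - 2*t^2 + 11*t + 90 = 4*l^2 - 18*l - 2*t^2 + t*(12 - 2*l) + 14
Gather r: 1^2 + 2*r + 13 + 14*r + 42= 16*r + 56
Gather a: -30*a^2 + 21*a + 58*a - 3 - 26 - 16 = -30*a^2 + 79*a - 45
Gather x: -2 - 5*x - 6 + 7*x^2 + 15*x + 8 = 7*x^2 + 10*x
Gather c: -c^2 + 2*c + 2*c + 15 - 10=-c^2 + 4*c + 5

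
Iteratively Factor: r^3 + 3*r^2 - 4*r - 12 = (r + 2)*(r^2 + r - 6) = (r - 2)*(r + 2)*(r + 3)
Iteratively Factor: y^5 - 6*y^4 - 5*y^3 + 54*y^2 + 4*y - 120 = (y - 2)*(y^4 - 4*y^3 - 13*y^2 + 28*y + 60) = (y - 5)*(y - 2)*(y^3 + y^2 - 8*y - 12) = (y - 5)*(y - 2)*(y + 2)*(y^2 - y - 6) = (y - 5)*(y - 3)*(y - 2)*(y + 2)*(y + 2)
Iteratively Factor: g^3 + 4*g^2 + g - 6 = (g + 3)*(g^2 + g - 2) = (g + 2)*(g + 3)*(g - 1)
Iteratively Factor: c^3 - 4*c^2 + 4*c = (c - 2)*(c^2 - 2*c) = (c - 2)^2*(c)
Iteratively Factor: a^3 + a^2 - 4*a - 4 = (a + 1)*(a^2 - 4) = (a + 1)*(a + 2)*(a - 2)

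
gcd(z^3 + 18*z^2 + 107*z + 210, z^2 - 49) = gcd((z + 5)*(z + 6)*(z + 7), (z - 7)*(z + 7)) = z + 7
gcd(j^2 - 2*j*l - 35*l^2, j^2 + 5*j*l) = j + 5*l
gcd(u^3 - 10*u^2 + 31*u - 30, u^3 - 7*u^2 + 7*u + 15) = u^2 - 8*u + 15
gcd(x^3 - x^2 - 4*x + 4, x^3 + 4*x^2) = 1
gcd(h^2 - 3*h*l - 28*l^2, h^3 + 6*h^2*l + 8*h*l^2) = h + 4*l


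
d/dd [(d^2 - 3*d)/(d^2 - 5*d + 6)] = -2/(d^2 - 4*d + 4)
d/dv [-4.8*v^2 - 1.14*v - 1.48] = -9.6*v - 1.14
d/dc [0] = 0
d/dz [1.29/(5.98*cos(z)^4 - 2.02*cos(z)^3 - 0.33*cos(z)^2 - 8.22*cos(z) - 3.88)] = (30.8568*cos(z)^3 - 7.8174*cos(z)^2 - 0.8514*cos(z) - 10.6038)*sin(z)/(-5.98*cos(z)^4 + 2.02*cos(z)^3 + 0.33*cos(z)^2 + 8.22*cos(z) + 3.88)^2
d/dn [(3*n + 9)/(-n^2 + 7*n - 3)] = 3*(n^2 + 6*n - 24)/(n^4 - 14*n^3 + 55*n^2 - 42*n + 9)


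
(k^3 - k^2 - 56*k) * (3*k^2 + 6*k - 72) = 3*k^5 + 3*k^4 - 246*k^3 - 264*k^2 + 4032*k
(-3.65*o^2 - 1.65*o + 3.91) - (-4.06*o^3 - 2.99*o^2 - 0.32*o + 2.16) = 4.06*o^3 - 0.66*o^2 - 1.33*o + 1.75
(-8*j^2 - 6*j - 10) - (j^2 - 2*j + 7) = -9*j^2 - 4*j - 17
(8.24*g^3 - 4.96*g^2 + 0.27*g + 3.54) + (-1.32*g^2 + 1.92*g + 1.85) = 8.24*g^3 - 6.28*g^2 + 2.19*g + 5.39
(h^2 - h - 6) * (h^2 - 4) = h^4 - h^3 - 10*h^2 + 4*h + 24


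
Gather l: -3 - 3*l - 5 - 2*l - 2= -5*l - 10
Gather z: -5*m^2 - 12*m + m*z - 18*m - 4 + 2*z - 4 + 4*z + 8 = -5*m^2 - 30*m + z*(m + 6)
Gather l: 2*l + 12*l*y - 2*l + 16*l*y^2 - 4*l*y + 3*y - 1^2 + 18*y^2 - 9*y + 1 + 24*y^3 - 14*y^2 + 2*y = l*(16*y^2 + 8*y) + 24*y^3 + 4*y^2 - 4*y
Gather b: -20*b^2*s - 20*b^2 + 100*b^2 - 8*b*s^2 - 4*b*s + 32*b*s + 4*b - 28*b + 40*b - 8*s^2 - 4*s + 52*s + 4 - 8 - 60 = b^2*(80 - 20*s) + b*(-8*s^2 + 28*s + 16) - 8*s^2 + 48*s - 64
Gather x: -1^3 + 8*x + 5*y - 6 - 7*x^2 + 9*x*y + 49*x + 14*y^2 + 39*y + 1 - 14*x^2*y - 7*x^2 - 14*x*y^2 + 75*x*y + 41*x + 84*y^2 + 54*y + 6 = x^2*(-14*y - 14) + x*(-14*y^2 + 84*y + 98) + 98*y^2 + 98*y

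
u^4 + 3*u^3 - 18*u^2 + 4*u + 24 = (u - 2)^2*(u + 1)*(u + 6)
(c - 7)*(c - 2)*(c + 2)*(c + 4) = c^4 - 3*c^3 - 32*c^2 + 12*c + 112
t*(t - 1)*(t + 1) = t^3 - t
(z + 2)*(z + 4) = z^2 + 6*z + 8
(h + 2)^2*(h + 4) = h^3 + 8*h^2 + 20*h + 16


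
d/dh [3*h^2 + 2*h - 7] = 6*h + 2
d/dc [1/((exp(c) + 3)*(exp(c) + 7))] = 2*(-exp(c) - 5)*exp(c)/(exp(4*c) + 20*exp(3*c) + 142*exp(2*c) + 420*exp(c) + 441)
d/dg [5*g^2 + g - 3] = 10*g + 1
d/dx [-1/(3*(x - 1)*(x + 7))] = 2*(x + 3)/(3*(x - 1)^2*(x + 7)^2)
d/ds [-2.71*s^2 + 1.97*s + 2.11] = 1.97 - 5.42*s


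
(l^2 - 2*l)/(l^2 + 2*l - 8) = l/(l + 4)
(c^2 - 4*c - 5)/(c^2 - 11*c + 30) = (c + 1)/(c - 6)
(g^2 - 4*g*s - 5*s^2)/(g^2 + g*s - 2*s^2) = (g^2 - 4*g*s - 5*s^2)/(g^2 + g*s - 2*s^2)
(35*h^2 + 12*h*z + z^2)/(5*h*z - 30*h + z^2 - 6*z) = (7*h + z)/(z - 6)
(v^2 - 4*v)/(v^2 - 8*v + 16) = v/(v - 4)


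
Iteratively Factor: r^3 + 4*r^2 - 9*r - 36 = (r - 3)*(r^2 + 7*r + 12) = (r - 3)*(r + 3)*(r + 4)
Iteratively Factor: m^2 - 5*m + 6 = (m - 3)*(m - 2)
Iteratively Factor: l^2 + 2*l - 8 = (l - 2)*(l + 4)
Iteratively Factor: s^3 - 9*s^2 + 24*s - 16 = (s - 4)*(s^2 - 5*s + 4) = (s - 4)^2*(s - 1)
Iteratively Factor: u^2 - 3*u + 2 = (u - 1)*(u - 2)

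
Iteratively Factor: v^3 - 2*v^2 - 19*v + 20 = (v - 5)*(v^2 + 3*v - 4) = (v - 5)*(v - 1)*(v + 4)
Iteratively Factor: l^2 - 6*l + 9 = (l - 3)*(l - 3)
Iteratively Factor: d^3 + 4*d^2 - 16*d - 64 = (d + 4)*(d^2 - 16) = (d + 4)^2*(d - 4)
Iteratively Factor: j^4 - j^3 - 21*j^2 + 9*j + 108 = (j - 4)*(j^3 + 3*j^2 - 9*j - 27) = (j - 4)*(j - 3)*(j^2 + 6*j + 9) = (j - 4)*(j - 3)*(j + 3)*(j + 3)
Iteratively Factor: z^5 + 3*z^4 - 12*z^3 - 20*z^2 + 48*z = (z)*(z^4 + 3*z^3 - 12*z^2 - 20*z + 48) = z*(z + 3)*(z^3 - 12*z + 16) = z*(z - 2)*(z + 3)*(z^2 + 2*z - 8) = z*(z - 2)^2*(z + 3)*(z + 4)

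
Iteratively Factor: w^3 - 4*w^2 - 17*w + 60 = (w + 4)*(w^2 - 8*w + 15) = (w - 5)*(w + 4)*(w - 3)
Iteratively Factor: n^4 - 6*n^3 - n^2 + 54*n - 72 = (n - 2)*(n^3 - 4*n^2 - 9*n + 36) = (n - 2)*(n + 3)*(n^2 - 7*n + 12) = (n - 3)*(n - 2)*(n + 3)*(n - 4)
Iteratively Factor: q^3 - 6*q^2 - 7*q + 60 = (q + 3)*(q^2 - 9*q + 20) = (q - 5)*(q + 3)*(q - 4)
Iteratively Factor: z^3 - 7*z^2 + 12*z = (z - 4)*(z^2 - 3*z) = (z - 4)*(z - 3)*(z)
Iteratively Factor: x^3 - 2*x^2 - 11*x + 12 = (x + 3)*(x^2 - 5*x + 4) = (x - 1)*(x + 3)*(x - 4)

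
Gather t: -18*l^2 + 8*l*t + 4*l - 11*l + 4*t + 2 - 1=-18*l^2 - 7*l + t*(8*l + 4) + 1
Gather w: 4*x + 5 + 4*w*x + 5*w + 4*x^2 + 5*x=w*(4*x + 5) + 4*x^2 + 9*x + 5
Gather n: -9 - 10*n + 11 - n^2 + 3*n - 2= -n^2 - 7*n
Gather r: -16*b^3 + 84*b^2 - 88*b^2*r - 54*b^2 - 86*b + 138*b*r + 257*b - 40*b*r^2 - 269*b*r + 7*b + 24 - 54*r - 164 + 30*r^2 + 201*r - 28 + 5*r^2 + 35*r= -16*b^3 + 30*b^2 + 178*b + r^2*(35 - 40*b) + r*(-88*b^2 - 131*b + 182) - 168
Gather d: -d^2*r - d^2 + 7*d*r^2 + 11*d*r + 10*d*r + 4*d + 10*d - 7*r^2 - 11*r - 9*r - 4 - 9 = d^2*(-r - 1) + d*(7*r^2 + 21*r + 14) - 7*r^2 - 20*r - 13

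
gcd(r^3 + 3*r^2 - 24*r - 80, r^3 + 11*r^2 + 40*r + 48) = r^2 + 8*r + 16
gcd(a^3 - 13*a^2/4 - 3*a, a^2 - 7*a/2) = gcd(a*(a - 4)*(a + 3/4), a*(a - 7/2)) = a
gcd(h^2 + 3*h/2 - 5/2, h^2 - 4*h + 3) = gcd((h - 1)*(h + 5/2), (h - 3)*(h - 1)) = h - 1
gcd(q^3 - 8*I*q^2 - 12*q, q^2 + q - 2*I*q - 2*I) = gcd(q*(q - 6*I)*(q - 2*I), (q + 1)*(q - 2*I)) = q - 2*I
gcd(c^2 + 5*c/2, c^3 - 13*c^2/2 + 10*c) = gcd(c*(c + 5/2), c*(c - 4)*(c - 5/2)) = c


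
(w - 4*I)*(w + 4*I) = w^2 + 16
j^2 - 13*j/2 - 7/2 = (j - 7)*(j + 1/2)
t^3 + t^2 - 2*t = t*(t - 1)*(t + 2)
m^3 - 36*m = m*(m - 6)*(m + 6)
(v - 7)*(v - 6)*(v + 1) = v^3 - 12*v^2 + 29*v + 42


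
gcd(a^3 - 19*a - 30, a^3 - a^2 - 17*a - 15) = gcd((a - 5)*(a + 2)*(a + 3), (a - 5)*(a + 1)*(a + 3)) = a^2 - 2*a - 15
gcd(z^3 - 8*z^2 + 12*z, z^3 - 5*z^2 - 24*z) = z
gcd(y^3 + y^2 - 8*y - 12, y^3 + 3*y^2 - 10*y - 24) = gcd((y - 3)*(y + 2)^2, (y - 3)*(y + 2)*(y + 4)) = y^2 - y - 6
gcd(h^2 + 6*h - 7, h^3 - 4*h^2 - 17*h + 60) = 1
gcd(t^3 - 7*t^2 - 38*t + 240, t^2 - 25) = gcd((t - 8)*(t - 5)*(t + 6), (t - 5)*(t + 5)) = t - 5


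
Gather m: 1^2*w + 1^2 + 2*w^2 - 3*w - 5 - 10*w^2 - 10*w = -8*w^2 - 12*w - 4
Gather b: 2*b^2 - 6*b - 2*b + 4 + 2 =2*b^2 - 8*b + 6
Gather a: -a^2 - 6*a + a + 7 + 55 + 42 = -a^2 - 5*a + 104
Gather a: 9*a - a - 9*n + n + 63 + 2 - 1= 8*a - 8*n + 64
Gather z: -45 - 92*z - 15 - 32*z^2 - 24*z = -32*z^2 - 116*z - 60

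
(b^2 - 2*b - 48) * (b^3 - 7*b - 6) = b^5 - 2*b^4 - 55*b^3 + 8*b^2 + 348*b + 288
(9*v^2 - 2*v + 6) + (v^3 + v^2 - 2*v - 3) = v^3 + 10*v^2 - 4*v + 3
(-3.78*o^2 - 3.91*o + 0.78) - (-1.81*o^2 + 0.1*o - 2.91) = -1.97*o^2 - 4.01*o + 3.69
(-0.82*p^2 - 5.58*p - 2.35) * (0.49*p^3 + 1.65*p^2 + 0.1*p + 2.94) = -0.4018*p^5 - 4.0872*p^4 - 10.4405*p^3 - 6.8463*p^2 - 16.6402*p - 6.909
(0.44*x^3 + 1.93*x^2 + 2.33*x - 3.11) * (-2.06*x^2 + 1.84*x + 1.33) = -0.9064*x^5 - 3.1662*x^4 - 0.6634*x^3 + 13.2607*x^2 - 2.6235*x - 4.1363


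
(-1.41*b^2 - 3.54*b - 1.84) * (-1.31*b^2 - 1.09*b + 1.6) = 1.8471*b^4 + 6.1743*b^3 + 4.013*b^2 - 3.6584*b - 2.944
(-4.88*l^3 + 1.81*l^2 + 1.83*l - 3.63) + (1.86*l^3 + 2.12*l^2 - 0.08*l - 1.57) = -3.02*l^3 + 3.93*l^2 + 1.75*l - 5.2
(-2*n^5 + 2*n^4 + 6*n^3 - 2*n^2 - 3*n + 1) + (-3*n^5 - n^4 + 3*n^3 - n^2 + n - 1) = -5*n^5 + n^4 + 9*n^3 - 3*n^2 - 2*n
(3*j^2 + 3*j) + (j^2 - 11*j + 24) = 4*j^2 - 8*j + 24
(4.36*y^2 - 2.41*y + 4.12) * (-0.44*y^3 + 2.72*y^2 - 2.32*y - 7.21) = -1.9184*y^5 + 12.9196*y^4 - 18.4832*y^3 - 14.638*y^2 + 7.8177*y - 29.7052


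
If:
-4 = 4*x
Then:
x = -1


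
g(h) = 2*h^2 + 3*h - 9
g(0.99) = -4.07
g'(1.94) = 10.76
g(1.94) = 4.35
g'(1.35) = 8.40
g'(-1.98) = -4.92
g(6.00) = 81.00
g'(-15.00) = -57.00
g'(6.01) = 27.04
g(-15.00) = 396.00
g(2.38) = 9.47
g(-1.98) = -7.10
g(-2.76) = -2.04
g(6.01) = 81.27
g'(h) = 4*h + 3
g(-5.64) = 37.70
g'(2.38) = 12.52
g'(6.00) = 27.00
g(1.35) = -1.30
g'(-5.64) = -19.56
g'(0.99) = 6.96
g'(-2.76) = -8.04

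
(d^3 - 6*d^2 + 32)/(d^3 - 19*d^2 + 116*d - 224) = (d^2 - 2*d - 8)/(d^2 - 15*d + 56)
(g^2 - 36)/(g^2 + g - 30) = (g - 6)/(g - 5)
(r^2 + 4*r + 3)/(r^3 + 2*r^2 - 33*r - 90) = (r + 1)/(r^2 - r - 30)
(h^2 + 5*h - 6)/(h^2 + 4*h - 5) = (h + 6)/(h + 5)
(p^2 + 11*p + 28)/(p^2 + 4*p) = (p + 7)/p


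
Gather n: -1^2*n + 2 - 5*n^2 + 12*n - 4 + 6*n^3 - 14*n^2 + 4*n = 6*n^3 - 19*n^2 + 15*n - 2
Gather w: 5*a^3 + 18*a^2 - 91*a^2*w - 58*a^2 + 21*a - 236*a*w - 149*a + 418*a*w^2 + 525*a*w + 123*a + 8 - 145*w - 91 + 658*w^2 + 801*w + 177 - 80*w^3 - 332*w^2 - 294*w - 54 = 5*a^3 - 40*a^2 - 5*a - 80*w^3 + w^2*(418*a + 326) + w*(-91*a^2 + 289*a + 362) + 40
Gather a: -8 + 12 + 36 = 40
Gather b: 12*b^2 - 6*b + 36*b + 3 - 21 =12*b^2 + 30*b - 18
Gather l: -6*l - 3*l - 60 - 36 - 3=-9*l - 99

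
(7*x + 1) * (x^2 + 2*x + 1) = 7*x^3 + 15*x^2 + 9*x + 1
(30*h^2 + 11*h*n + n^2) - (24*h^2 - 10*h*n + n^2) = 6*h^2 + 21*h*n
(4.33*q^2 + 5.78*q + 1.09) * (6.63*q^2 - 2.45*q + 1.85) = 28.7079*q^4 + 27.7129*q^3 + 1.0762*q^2 + 8.0225*q + 2.0165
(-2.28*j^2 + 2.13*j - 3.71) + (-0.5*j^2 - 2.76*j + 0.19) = -2.78*j^2 - 0.63*j - 3.52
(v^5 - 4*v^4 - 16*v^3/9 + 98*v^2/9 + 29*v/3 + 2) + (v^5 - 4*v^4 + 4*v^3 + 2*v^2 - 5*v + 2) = 2*v^5 - 8*v^4 + 20*v^3/9 + 116*v^2/9 + 14*v/3 + 4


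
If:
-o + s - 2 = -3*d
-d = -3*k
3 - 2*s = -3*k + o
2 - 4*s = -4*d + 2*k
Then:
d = 7/9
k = 7/27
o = 40/27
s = 31/27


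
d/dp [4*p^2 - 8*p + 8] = 8*p - 8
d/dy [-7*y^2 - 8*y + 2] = -14*y - 8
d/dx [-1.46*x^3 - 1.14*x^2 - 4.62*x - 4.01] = -4.38*x^2 - 2.28*x - 4.62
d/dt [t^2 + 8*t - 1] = 2*t + 8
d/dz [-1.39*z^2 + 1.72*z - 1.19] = 1.72 - 2.78*z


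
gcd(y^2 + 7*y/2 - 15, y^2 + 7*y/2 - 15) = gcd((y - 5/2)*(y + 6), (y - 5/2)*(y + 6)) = y^2 + 7*y/2 - 15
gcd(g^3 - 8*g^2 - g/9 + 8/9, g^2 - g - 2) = 1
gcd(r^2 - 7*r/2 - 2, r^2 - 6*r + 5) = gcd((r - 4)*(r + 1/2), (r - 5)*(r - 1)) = 1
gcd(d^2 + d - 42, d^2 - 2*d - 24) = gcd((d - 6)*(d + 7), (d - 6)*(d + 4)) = d - 6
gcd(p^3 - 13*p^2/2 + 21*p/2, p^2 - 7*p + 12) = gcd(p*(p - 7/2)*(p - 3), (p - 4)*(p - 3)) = p - 3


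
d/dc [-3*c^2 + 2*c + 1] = 2 - 6*c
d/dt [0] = 0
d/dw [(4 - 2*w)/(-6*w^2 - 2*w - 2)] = (3*w^2 + w - (w - 2)*(6*w + 1) + 1)/(3*w^2 + w + 1)^2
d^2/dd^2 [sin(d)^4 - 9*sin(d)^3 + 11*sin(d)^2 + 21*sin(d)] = -16*sin(d)^4 + 81*sin(d)^3 - 32*sin(d)^2 - 75*sin(d) + 22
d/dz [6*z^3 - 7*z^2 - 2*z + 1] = 18*z^2 - 14*z - 2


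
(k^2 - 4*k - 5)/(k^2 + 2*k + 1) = (k - 5)/(k + 1)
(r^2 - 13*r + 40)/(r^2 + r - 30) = (r - 8)/(r + 6)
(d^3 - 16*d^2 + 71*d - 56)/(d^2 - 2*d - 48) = (d^2 - 8*d + 7)/(d + 6)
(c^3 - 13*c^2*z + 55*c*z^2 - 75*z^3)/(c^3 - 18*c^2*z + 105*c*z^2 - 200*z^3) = (-c + 3*z)/(-c + 8*z)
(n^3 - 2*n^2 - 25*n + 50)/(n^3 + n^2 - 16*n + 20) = (n - 5)/(n - 2)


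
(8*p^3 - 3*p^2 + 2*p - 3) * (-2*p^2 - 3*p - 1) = -16*p^5 - 18*p^4 - 3*p^3 + 3*p^2 + 7*p + 3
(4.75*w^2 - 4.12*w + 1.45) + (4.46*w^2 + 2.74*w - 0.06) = 9.21*w^2 - 1.38*w + 1.39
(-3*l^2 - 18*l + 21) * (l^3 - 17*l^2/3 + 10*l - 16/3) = -3*l^5 - l^4 + 93*l^3 - 283*l^2 + 306*l - 112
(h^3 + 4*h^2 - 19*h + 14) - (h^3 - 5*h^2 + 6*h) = 9*h^2 - 25*h + 14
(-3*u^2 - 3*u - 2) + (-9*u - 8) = -3*u^2 - 12*u - 10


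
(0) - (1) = -1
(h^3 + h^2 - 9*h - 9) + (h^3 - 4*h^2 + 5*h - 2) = 2*h^3 - 3*h^2 - 4*h - 11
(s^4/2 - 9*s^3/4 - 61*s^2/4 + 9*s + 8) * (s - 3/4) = s^5/2 - 21*s^4/8 - 217*s^3/16 + 327*s^2/16 + 5*s/4 - 6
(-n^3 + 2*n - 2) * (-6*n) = 6*n^4 - 12*n^2 + 12*n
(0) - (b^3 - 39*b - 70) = -b^3 + 39*b + 70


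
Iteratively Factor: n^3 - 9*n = (n)*(n^2 - 9) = n*(n - 3)*(n + 3)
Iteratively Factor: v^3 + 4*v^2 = (v + 4)*(v^2) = v*(v + 4)*(v)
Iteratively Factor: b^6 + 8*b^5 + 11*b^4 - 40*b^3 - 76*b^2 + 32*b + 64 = (b + 2)*(b^5 + 6*b^4 - b^3 - 38*b^2 + 32) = (b - 1)*(b + 2)*(b^4 + 7*b^3 + 6*b^2 - 32*b - 32) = (b - 1)*(b + 1)*(b + 2)*(b^3 + 6*b^2 - 32) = (b - 2)*(b - 1)*(b + 1)*(b + 2)*(b^2 + 8*b + 16) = (b - 2)*(b - 1)*(b + 1)*(b + 2)*(b + 4)*(b + 4)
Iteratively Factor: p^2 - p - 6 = (p + 2)*(p - 3)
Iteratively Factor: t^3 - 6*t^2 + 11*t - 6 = (t - 1)*(t^2 - 5*t + 6) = (t - 3)*(t - 1)*(t - 2)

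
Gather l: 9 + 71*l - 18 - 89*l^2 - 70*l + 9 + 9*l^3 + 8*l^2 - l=9*l^3 - 81*l^2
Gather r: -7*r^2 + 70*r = -7*r^2 + 70*r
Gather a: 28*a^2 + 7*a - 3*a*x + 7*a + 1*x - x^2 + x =28*a^2 + a*(14 - 3*x) - x^2 + 2*x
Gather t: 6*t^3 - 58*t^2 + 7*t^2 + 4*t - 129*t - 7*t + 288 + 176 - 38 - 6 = 6*t^3 - 51*t^2 - 132*t + 420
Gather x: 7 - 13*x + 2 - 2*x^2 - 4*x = -2*x^2 - 17*x + 9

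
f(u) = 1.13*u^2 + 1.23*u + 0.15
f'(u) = 2.26*u + 1.23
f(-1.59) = 1.05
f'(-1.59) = -2.36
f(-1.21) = 0.32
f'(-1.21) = -1.50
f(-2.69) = 5.02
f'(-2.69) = -4.85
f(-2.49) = 4.09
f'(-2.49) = -4.40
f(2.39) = 9.54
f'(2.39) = 6.63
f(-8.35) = 68.67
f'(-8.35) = -17.64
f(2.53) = 10.49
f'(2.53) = 6.95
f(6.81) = 60.93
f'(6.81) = 16.62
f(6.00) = 48.21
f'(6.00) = 14.79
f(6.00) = 48.21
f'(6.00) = 14.79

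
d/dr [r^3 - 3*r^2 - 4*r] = 3*r^2 - 6*r - 4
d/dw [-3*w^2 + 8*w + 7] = 8 - 6*w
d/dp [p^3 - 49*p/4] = 3*p^2 - 49/4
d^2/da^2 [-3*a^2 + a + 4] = -6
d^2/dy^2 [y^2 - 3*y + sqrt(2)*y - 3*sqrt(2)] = 2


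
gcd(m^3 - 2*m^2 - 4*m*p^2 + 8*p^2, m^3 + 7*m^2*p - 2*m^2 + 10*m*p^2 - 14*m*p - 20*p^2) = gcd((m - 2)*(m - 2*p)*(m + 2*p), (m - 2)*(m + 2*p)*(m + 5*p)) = m^2 + 2*m*p - 2*m - 4*p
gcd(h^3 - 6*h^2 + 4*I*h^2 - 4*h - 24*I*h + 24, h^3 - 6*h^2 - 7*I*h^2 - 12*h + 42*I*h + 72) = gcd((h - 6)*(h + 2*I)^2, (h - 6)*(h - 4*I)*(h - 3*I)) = h - 6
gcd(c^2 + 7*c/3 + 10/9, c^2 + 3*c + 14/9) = c + 2/3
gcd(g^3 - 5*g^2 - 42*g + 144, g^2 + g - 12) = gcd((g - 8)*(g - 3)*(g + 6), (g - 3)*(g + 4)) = g - 3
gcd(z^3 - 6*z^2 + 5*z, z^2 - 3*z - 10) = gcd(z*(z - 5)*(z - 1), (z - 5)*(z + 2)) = z - 5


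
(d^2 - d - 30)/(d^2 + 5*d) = (d - 6)/d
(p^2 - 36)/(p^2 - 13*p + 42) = (p + 6)/(p - 7)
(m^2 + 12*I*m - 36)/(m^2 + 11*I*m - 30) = (m + 6*I)/(m + 5*I)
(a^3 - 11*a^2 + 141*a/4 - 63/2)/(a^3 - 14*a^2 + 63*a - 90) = (a^2 - 5*a + 21/4)/(a^2 - 8*a + 15)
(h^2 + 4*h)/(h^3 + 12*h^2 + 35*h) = (h + 4)/(h^2 + 12*h + 35)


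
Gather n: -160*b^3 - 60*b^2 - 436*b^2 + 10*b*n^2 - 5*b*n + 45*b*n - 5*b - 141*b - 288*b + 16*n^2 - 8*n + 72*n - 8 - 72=-160*b^3 - 496*b^2 - 434*b + n^2*(10*b + 16) + n*(40*b + 64) - 80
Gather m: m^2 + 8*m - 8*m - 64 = m^2 - 64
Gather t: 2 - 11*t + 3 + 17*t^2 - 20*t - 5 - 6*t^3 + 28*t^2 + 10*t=-6*t^3 + 45*t^2 - 21*t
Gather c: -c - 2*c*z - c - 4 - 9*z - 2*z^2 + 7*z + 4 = c*(-2*z - 2) - 2*z^2 - 2*z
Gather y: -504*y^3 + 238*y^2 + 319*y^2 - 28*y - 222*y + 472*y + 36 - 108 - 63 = -504*y^3 + 557*y^2 + 222*y - 135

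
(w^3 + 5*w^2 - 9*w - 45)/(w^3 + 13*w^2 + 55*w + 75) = (w - 3)/(w + 5)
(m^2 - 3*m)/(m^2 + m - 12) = m/(m + 4)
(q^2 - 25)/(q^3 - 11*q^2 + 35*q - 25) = (q + 5)/(q^2 - 6*q + 5)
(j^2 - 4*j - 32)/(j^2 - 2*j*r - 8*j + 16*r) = (-j - 4)/(-j + 2*r)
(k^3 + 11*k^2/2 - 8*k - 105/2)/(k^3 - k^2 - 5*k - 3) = (2*k^2 + 17*k + 35)/(2*(k^2 + 2*k + 1))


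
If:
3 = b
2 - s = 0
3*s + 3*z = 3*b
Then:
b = 3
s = 2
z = 1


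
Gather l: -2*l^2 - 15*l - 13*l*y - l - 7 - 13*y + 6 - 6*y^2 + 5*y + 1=-2*l^2 + l*(-13*y - 16) - 6*y^2 - 8*y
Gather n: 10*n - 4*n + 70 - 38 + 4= 6*n + 36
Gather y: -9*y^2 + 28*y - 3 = -9*y^2 + 28*y - 3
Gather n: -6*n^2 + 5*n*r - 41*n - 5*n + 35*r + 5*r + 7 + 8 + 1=-6*n^2 + n*(5*r - 46) + 40*r + 16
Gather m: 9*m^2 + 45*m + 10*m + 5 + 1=9*m^2 + 55*m + 6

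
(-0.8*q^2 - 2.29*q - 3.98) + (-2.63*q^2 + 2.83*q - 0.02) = -3.43*q^2 + 0.54*q - 4.0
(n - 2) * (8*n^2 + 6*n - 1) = 8*n^3 - 10*n^2 - 13*n + 2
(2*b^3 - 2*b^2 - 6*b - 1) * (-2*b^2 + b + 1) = -4*b^5 + 6*b^4 + 12*b^3 - 6*b^2 - 7*b - 1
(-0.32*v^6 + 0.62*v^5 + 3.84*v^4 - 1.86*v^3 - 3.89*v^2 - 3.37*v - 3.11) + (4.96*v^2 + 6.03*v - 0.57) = -0.32*v^6 + 0.62*v^5 + 3.84*v^4 - 1.86*v^3 + 1.07*v^2 + 2.66*v - 3.68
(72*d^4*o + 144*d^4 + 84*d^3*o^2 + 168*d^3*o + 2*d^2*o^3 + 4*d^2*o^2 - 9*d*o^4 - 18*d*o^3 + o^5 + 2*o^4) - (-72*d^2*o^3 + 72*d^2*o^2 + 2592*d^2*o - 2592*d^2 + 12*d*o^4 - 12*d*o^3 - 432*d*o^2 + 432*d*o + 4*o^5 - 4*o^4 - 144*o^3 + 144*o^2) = 72*d^4*o + 144*d^4 + 84*d^3*o^2 + 168*d^3*o + 74*d^2*o^3 - 68*d^2*o^2 - 2592*d^2*o + 2592*d^2 - 21*d*o^4 - 6*d*o^3 + 432*d*o^2 - 432*d*o - 3*o^5 + 6*o^4 + 144*o^3 - 144*o^2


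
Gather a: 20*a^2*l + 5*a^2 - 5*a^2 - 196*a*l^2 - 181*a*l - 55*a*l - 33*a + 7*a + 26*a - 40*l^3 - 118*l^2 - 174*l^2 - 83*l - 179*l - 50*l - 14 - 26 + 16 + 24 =20*a^2*l + a*(-196*l^2 - 236*l) - 40*l^3 - 292*l^2 - 312*l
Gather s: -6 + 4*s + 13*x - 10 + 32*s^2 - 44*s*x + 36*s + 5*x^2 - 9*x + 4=32*s^2 + s*(40 - 44*x) + 5*x^2 + 4*x - 12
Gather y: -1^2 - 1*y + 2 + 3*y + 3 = 2*y + 4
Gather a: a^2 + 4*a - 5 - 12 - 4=a^2 + 4*a - 21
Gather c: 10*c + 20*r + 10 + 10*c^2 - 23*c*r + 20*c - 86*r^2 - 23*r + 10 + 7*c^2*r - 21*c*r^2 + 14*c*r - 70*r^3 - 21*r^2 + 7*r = c^2*(7*r + 10) + c*(-21*r^2 - 9*r + 30) - 70*r^3 - 107*r^2 + 4*r + 20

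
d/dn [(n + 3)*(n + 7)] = 2*n + 10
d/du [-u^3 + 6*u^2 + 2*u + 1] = -3*u^2 + 12*u + 2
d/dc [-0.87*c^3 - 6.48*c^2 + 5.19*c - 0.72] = -2.61*c^2 - 12.96*c + 5.19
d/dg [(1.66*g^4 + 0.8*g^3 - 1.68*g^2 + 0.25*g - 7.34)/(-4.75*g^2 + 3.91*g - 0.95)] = (-15.77*g^5 + 15.6718*g^4 - 0.0519999999999996*g^3 - 7.6613*g^2 - 66.538*g + 28.4619)/(22.5625*g^4 - 37.145*g^3 + 24.3131*g^2 - 7.429*g + 0.9025)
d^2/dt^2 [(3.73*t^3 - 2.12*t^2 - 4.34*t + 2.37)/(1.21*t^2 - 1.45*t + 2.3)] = (-7.105427357601e-15*t^5 - 25.223998*t^3 - 18.418038*t^2 + 165.91053*t - 54.60297)/(1.771561*t^6 - 6.368835*t^5 + 17.734365*t^4 - 27.260725*t^3 + 33.70995*t^2 - 23.0115*t + 12.167)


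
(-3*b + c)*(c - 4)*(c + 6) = -3*b*c^2 - 6*b*c + 72*b + c^3 + 2*c^2 - 24*c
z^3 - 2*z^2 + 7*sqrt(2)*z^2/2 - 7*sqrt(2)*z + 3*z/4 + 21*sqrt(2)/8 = (z - 3/2)*(z - 1/2)*(z + 7*sqrt(2)/2)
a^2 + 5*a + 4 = (a + 1)*(a + 4)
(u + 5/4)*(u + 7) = u^2 + 33*u/4 + 35/4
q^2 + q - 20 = (q - 4)*(q + 5)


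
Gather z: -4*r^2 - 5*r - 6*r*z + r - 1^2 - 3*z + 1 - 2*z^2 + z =-4*r^2 - 4*r - 2*z^2 + z*(-6*r - 2)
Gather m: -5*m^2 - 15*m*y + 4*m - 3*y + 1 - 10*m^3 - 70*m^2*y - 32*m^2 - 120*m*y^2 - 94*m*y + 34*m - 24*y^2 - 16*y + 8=-10*m^3 + m^2*(-70*y - 37) + m*(-120*y^2 - 109*y + 38) - 24*y^2 - 19*y + 9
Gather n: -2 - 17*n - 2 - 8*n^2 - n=-8*n^2 - 18*n - 4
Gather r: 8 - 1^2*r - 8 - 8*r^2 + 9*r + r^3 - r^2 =r^3 - 9*r^2 + 8*r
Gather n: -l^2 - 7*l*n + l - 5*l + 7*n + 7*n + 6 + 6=-l^2 - 4*l + n*(14 - 7*l) + 12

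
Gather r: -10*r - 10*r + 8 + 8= 16 - 20*r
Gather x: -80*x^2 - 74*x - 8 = -80*x^2 - 74*x - 8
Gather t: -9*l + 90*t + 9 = -9*l + 90*t + 9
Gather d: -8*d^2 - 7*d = -8*d^2 - 7*d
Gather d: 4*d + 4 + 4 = 4*d + 8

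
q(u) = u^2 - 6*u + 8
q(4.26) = 0.59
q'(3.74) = 1.48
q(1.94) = 0.12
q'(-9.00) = -24.00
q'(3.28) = 0.56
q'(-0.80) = -7.60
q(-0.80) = 13.44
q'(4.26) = 2.52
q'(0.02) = -5.96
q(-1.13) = 16.06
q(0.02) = 7.88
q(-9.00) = 143.00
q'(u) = 2*u - 6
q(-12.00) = 224.00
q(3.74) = -0.45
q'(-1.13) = -8.26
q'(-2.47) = -10.94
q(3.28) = -0.92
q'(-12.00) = -30.00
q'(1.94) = -2.12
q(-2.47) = 28.92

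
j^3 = j^3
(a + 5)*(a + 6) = a^2 + 11*a + 30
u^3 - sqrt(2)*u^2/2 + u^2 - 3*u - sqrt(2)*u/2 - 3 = (u + 1)*(u - 3*sqrt(2)/2)*(u + sqrt(2))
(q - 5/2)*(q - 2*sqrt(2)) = q^2 - 2*sqrt(2)*q - 5*q/2 + 5*sqrt(2)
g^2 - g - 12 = (g - 4)*(g + 3)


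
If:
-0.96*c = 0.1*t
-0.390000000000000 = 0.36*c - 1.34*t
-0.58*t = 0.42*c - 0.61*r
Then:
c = -0.03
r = 0.25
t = 0.28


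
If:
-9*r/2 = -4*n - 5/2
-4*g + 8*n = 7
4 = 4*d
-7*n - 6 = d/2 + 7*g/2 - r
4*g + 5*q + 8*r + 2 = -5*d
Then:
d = 1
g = -813/472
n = 13/944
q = -549/590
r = 67/118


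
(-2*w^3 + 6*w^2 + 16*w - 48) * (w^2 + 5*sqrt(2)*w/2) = -2*w^5 - 5*sqrt(2)*w^4 + 6*w^4 + 16*w^3 + 15*sqrt(2)*w^3 - 48*w^2 + 40*sqrt(2)*w^2 - 120*sqrt(2)*w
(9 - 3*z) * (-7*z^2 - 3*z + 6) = 21*z^3 - 54*z^2 - 45*z + 54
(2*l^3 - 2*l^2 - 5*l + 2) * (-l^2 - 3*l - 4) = -2*l^5 - 4*l^4 + 3*l^3 + 21*l^2 + 14*l - 8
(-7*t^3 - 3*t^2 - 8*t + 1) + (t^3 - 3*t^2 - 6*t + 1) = -6*t^3 - 6*t^2 - 14*t + 2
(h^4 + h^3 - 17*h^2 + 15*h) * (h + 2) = h^5 + 3*h^4 - 15*h^3 - 19*h^2 + 30*h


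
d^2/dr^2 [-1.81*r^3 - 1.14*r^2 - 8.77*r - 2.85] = -10.86*r - 2.28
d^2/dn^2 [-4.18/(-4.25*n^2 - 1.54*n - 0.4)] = (-151.0025*n^2 - 54.7162*n + 4.18*(8.5*n + 1.54)*(17.0*n + 3.08) - 14.212)/(4.25*n^2 + 1.54*n + 0.4)^3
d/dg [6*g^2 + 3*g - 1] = 12*g + 3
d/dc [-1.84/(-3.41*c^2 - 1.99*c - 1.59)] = (-12.5488*c - 3.6616)/(3.41*c^2 + 1.99*c + 1.59)^2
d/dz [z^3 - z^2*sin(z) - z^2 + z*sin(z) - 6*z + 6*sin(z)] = -z^2*cos(z) + 3*z^2 - 2*z*sin(z) + z*cos(z) - 2*z + sin(z) + 6*cos(z) - 6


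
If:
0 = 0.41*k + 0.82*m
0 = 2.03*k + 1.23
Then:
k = -0.61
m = 0.30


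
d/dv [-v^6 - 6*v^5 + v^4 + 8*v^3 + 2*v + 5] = -6*v^5 - 30*v^4 + 4*v^3 + 24*v^2 + 2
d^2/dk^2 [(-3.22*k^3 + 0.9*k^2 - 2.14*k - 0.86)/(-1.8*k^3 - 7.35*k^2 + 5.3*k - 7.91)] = (-91.0332000000001*k^6 + 225.9144*k^5 - 398.36232*k^4 + 369.85976*k^3 - 632.1066*k^2 + 187.841472*k + 15.12444)/(5.832*k^9 + 71.442*k^8 + 240.2055*k^7 + 53.236575*k^6 - 79.3759499999999*k^5 + 1448.570025*k^4 - 1659.81356*k^3 + 2046.202305*k^2 - 994.83279*k + 494.913671)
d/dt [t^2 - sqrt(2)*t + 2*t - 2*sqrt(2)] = 2*t - sqrt(2) + 2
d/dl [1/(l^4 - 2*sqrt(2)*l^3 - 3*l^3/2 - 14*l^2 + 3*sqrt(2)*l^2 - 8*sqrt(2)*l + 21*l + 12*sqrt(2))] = 2*(-8*l^3 + 9*l^2 + 12*sqrt(2)*l^2 - 12*sqrt(2)*l + 56*l - 42 + 16*sqrt(2))/(2*l^4 - 4*sqrt(2)*l^3 - 3*l^3 - 28*l^2 + 6*sqrt(2)*l^2 - 16*sqrt(2)*l + 42*l + 24*sqrt(2))^2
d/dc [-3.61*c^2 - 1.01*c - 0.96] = -7.22*c - 1.01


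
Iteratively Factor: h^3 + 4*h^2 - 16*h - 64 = (h + 4)*(h^2 - 16) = (h + 4)^2*(h - 4)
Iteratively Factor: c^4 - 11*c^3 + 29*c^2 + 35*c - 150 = (c - 5)*(c^3 - 6*c^2 - c + 30) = (c - 5)*(c - 3)*(c^2 - 3*c - 10) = (c - 5)*(c - 3)*(c + 2)*(c - 5)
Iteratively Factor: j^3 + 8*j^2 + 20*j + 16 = (j + 2)*(j^2 + 6*j + 8) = (j + 2)^2*(j + 4)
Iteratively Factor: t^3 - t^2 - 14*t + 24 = (t - 3)*(t^2 + 2*t - 8) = (t - 3)*(t + 4)*(t - 2)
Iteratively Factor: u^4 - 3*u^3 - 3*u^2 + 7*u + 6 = (u + 1)*(u^3 - 4*u^2 + u + 6) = (u - 3)*(u + 1)*(u^2 - u - 2) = (u - 3)*(u + 1)^2*(u - 2)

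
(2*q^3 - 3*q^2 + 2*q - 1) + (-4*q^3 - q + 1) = -2*q^3 - 3*q^2 + q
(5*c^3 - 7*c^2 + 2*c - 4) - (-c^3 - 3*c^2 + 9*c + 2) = 6*c^3 - 4*c^2 - 7*c - 6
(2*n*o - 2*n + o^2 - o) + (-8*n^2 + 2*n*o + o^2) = -8*n^2 + 4*n*o - 2*n + 2*o^2 - o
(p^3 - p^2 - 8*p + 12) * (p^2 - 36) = p^5 - p^4 - 44*p^3 + 48*p^2 + 288*p - 432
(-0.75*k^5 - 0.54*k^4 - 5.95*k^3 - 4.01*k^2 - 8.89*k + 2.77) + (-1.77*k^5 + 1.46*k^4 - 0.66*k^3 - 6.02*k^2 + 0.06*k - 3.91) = -2.52*k^5 + 0.92*k^4 - 6.61*k^3 - 10.03*k^2 - 8.83*k - 1.14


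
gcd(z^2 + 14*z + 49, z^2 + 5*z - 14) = z + 7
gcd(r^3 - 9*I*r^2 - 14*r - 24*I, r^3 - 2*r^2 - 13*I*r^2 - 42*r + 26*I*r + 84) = r - 6*I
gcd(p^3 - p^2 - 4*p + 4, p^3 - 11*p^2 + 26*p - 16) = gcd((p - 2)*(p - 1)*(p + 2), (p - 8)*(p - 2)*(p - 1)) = p^2 - 3*p + 2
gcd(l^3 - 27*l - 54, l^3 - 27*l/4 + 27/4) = l + 3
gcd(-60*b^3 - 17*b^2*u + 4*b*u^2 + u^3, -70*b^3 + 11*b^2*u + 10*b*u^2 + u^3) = 5*b + u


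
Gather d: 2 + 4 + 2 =8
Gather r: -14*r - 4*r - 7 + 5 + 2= -18*r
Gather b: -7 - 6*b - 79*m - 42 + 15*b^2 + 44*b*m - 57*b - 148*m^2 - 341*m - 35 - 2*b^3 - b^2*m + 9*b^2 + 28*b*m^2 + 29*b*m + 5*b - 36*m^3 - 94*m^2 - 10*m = -2*b^3 + b^2*(24 - m) + b*(28*m^2 + 73*m - 58) - 36*m^3 - 242*m^2 - 430*m - 84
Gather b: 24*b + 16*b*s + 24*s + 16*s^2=b*(16*s + 24) + 16*s^2 + 24*s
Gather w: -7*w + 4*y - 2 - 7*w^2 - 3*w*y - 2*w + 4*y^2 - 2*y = -7*w^2 + w*(-3*y - 9) + 4*y^2 + 2*y - 2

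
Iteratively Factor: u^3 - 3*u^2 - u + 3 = (u + 1)*(u^2 - 4*u + 3) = (u - 3)*(u + 1)*(u - 1)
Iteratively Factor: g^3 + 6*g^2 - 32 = (g + 4)*(g^2 + 2*g - 8) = (g + 4)^2*(g - 2)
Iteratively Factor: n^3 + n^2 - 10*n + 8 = (n - 2)*(n^2 + 3*n - 4) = (n - 2)*(n + 4)*(n - 1)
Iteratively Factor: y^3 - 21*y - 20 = (y + 4)*(y^2 - 4*y - 5) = (y + 1)*(y + 4)*(y - 5)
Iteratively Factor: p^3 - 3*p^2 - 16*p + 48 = (p + 4)*(p^2 - 7*p + 12) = (p - 4)*(p + 4)*(p - 3)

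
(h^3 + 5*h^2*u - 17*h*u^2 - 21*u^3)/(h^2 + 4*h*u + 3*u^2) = (h^2 + 4*h*u - 21*u^2)/(h + 3*u)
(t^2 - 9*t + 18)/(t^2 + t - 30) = (t^2 - 9*t + 18)/(t^2 + t - 30)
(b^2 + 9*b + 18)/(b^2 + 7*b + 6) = (b + 3)/(b + 1)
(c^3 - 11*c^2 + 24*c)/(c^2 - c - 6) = c*(c - 8)/(c + 2)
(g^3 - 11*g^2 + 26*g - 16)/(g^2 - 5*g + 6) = (g^2 - 9*g + 8)/(g - 3)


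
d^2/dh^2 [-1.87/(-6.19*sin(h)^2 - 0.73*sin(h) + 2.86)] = (-286.604428*sin(h)^4 - 25.349907*sin(h)^3 + 296.488687*sin(h)^2 + 46.795628*sin(h) + 68.203762)/(6.19*sin(h)^2 + 0.73*sin(h) - 2.86)^3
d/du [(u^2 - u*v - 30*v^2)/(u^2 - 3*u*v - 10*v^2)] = 2*v*(-u^2 + 20*u*v - 40*v^2)/(u^4 - 6*u^3*v - 11*u^2*v^2 + 60*u*v^3 + 100*v^4)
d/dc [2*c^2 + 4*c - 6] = 4*c + 4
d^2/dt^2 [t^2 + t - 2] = 2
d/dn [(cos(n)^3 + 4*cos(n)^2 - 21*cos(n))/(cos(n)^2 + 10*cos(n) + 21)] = (sin(n)^2 - 6*cos(n) + 8)*sin(n)/(cos(n) + 3)^2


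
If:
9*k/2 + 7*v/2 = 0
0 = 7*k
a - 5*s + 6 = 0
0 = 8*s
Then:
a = -6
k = 0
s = 0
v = 0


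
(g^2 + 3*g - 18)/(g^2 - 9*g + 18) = (g + 6)/(g - 6)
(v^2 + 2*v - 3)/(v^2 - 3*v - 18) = (v - 1)/(v - 6)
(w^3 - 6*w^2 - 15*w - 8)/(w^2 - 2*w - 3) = (w^2 - 7*w - 8)/(w - 3)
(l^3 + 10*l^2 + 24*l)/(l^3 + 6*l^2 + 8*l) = (l + 6)/(l + 2)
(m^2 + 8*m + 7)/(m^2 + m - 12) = (m^2 + 8*m + 7)/(m^2 + m - 12)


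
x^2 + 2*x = x*(x + 2)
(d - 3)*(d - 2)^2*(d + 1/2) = d^4 - 13*d^3/2 + 25*d^2/2 - 4*d - 6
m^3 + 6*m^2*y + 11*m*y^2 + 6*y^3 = (m + y)*(m + 2*y)*(m + 3*y)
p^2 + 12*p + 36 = (p + 6)^2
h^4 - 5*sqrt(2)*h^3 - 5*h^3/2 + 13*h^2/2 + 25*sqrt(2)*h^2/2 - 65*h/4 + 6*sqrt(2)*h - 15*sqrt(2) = (h - 5/2)*(h - 4*sqrt(2))*(h - 3*sqrt(2)/2)*(h + sqrt(2)/2)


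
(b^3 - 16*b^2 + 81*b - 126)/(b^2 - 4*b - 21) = (b^2 - 9*b + 18)/(b + 3)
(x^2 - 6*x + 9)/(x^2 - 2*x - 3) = (x - 3)/(x + 1)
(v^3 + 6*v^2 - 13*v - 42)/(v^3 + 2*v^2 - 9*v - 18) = (v + 7)/(v + 3)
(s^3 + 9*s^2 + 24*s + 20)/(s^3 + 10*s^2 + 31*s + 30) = (s + 2)/(s + 3)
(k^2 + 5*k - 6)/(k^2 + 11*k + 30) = (k - 1)/(k + 5)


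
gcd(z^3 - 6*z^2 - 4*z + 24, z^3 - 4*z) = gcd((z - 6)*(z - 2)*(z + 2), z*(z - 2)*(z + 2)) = z^2 - 4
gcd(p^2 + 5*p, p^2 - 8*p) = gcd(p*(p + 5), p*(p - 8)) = p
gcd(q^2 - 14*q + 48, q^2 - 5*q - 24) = q - 8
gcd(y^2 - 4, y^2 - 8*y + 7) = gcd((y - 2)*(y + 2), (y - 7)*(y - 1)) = 1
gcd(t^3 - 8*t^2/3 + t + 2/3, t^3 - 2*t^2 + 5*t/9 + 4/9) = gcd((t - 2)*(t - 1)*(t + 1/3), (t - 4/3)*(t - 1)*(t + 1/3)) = t^2 - 2*t/3 - 1/3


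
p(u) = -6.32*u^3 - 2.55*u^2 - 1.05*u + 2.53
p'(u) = -18.96*u^2 - 5.1*u - 1.05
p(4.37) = -578.18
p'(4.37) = -385.41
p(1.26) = -15.48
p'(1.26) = -37.58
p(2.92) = -179.63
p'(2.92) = -177.60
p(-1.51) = 20.06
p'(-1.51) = -36.58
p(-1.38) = 15.73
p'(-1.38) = -30.12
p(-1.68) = 27.06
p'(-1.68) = -45.99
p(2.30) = -90.27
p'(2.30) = -113.08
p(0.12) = 2.36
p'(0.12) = -1.94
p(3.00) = -194.21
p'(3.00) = -186.99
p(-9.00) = 4412.71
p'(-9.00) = -1490.91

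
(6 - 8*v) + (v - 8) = -7*v - 2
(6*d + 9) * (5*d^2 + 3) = 30*d^3 + 45*d^2 + 18*d + 27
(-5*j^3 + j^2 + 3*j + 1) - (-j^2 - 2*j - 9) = -5*j^3 + 2*j^2 + 5*j + 10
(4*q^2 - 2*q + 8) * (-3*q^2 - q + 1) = -12*q^4 + 2*q^3 - 18*q^2 - 10*q + 8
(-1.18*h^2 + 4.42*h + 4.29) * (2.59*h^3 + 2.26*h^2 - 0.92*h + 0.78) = -3.0562*h^5 + 8.781*h^4 + 22.1859*h^3 + 4.7086*h^2 - 0.4992*h + 3.3462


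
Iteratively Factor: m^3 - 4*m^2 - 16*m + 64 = (m - 4)*(m^2 - 16) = (m - 4)*(m + 4)*(m - 4)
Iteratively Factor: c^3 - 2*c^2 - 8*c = (c + 2)*(c^2 - 4*c) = (c - 4)*(c + 2)*(c)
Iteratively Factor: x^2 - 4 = (x - 2)*(x + 2)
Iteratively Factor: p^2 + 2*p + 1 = (p + 1)*(p + 1)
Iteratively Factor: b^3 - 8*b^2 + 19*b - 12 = (b - 3)*(b^2 - 5*b + 4) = (b - 3)*(b - 1)*(b - 4)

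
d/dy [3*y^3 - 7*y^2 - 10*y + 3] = 9*y^2 - 14*y - 10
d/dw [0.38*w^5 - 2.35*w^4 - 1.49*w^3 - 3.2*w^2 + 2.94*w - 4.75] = 1.9*w^4 - 9.4*w^3 - 4.47*w^2 - 6.4*w + 2.94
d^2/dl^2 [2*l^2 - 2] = 4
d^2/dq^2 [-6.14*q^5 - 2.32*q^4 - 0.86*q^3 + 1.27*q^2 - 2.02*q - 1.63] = -122.8*q^3 - 27.84*q^2 - 5.16*q + 2.54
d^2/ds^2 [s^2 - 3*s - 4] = 2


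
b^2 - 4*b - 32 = (b - 8)*(b + 4)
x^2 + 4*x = x*(x + 4)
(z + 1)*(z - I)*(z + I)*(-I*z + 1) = -I*z^4 + z^3 - I*z^3 + z^2 - I*z^2 + z - I*z + 1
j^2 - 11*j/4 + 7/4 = (j - 7/4)*(j - 1)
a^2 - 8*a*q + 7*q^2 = (a - 7*q)*(a - q)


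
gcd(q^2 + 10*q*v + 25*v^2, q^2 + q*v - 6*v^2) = 1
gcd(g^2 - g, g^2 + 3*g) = g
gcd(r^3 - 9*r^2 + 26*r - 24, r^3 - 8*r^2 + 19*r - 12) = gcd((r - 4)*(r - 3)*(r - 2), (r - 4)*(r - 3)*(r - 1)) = r^2 - 7*r + 12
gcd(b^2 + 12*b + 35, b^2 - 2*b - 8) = 1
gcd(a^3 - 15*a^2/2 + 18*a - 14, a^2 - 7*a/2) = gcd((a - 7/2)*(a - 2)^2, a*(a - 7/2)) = a - 7/2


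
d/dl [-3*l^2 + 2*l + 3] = 2 - 6*l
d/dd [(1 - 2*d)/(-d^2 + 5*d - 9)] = (-2*d^2 + 2*d + 13)/(d^4 - 10*d^3 + 43*d^2 - 90*d + 81)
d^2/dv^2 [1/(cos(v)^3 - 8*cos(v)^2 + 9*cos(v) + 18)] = ((39*cos(v) - 64*cos(2*v) + 9*cos(3*v))*(cos(v)^3 - 8*cos(v)^2 + 9*cos(v) + 18)/4 + 2*(3*cos(v)^2 - 16*cos(v) + 9)^2*sin(v)^2)/(cos(v)^3 - 8*cos(v)^2 + 9*cos(v) + 18)^3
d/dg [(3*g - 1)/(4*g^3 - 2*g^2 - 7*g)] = (-24*g^3 + 18*g^2 - 4*g - 7)/(g^2*(16*g^4 - 16*g^3 - 52*g^2 + 28*g + 49))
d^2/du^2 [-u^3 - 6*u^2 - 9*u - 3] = -6*u - 12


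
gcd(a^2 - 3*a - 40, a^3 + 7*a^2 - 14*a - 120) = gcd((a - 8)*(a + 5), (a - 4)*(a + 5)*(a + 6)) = a + 5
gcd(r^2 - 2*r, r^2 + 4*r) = r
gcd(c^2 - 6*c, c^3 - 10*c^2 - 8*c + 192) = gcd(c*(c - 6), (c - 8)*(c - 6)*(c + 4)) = c - 6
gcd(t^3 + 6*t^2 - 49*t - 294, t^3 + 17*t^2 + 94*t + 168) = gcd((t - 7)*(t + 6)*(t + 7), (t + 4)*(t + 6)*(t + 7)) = t^2 + 13*t + 42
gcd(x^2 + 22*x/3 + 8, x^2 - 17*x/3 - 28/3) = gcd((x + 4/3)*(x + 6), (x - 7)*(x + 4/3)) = x + 4/3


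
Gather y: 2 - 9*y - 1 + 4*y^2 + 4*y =4*y^2 - 5*y + 1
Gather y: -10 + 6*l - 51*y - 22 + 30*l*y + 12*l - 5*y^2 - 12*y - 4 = 18*l - 5*y^2 + y*(30*l - 63) - 36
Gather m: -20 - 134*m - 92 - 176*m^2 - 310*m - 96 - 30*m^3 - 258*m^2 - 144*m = -30*m^3 - 434*m^2 - 588*m - 208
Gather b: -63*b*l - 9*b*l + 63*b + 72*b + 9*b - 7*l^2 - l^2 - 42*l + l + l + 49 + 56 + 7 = b*(144 - 72*l) - 8*l^2 - 40*l + 112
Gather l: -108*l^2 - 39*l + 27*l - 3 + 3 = -108*l^2 - 12*l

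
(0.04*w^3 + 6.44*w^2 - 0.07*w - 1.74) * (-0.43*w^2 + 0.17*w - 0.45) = -0.0172*w^5 - 2.7624*w^4 + 1.1069*w^3 - 2.1617*w^2 - 0.2643*w + 0.783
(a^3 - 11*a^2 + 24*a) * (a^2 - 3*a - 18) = a^5 - 14*a^4 + 39*a^3 + 126*a^2 - 432*a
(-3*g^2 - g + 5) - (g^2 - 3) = -4*g^2 - g + 8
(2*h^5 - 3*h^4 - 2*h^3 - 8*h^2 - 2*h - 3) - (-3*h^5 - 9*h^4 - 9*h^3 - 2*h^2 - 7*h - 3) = 5*h^5 + 6*h^4 + 7*h^3 - 6*h^2 + 5*h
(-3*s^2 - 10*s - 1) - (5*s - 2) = -3*s^2 - 15*s + 1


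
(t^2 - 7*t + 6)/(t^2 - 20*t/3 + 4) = 3*(t - 1)/(3*t - 2)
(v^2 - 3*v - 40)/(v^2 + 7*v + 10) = (v - 8)/(v + 2)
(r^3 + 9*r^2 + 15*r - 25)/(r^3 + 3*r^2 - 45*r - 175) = (r - 1)/(r - 7)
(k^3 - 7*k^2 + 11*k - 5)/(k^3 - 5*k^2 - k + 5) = (k - 1)/(k + 1)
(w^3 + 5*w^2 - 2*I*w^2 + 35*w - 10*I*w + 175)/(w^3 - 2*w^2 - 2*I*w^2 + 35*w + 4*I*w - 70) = (w + 5)/(w - 2)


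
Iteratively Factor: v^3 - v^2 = (v)*(v^2 - v) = v*(v - 1)*(v)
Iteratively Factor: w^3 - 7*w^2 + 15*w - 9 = (w - 3)*(w^2 - 4*w + 3) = (w - 3)^2*(w - 1)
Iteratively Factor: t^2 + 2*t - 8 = (t + 4)*(t - 2)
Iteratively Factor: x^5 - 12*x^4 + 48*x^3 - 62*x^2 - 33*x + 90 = (x - 2)*(x^4 - 10*x^3 + 28*x^2 - 6*x - 45) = (x - 5)*(x - 2)*(x^3 - 5*x^2 + 3*x + 9) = (x - 5)*(x - 2)*(x + 1)*(x^2 - 6*x + 9) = (x - 5)*(x - 3)*(x - 2)*(x + 1)*(x - 3)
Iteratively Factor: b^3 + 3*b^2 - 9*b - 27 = (b + 3)*(b^2 - 9) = (b - 3)*(b + 3)*(b + 3)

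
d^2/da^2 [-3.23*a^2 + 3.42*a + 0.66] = -6.46000000000000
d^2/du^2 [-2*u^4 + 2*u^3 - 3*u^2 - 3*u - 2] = -24*u^2 + 12*u - 6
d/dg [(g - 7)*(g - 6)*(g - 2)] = 3*g^2 - 30*g + 68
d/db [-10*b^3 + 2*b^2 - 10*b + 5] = -30*b^2 + 4*b - 10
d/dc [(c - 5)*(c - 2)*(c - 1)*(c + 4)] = 4*c^3 - 12*c^2 - 30*c + 58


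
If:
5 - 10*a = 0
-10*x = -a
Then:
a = 1/2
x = 1/20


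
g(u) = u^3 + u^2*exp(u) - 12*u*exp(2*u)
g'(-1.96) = 12.21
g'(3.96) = -293264.45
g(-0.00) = 0.00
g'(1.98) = -3053.42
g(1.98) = -1210.23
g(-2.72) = -19.49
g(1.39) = -258.42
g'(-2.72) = 22.56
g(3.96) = -129879.45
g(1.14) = -128.20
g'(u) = u^2*exp(u) + 3*u^2 - 24*u*exp(2*u) + 2*u*exp(u) - 12*exp(2*u)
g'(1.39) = -706.44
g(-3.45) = -40.64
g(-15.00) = -3375.00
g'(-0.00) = -12.00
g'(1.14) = -369.72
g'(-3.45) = 35.94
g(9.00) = -7090619588.03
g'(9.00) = -14969670515.00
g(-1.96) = -6.52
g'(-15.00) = 675.00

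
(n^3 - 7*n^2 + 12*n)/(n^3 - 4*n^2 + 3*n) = (n - 4)/(n - 1)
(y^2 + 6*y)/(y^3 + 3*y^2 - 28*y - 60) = y/(y^2 - 3*y - 10)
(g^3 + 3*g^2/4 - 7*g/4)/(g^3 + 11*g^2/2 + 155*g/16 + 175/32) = 8*g*(g - 1)/(8*g^2 + 30*g + 25)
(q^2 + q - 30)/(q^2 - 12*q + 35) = (q + 6)/(q - 7)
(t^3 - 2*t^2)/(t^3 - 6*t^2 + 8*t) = t/(t - 4)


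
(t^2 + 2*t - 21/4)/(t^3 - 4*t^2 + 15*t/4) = (2*t + 7)/(t*(2*t - 5))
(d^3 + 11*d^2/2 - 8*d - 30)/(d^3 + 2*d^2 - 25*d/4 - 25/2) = 2*(d + 6)/(2*d + 5)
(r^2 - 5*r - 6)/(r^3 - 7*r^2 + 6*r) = (r + 1)/(r*(r - 1))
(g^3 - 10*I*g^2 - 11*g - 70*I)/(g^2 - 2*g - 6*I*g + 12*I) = (g^3 - 10*I*g^2 - 11*g - 70*I)/(g^2 - 2*g - 6*I*g + 12*I)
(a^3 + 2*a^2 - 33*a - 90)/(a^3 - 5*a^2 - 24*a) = (a^2 - a - 30)/(a*(a - 8))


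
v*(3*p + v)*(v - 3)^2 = 3*p*v^3 - 18*p*v^2 + 27*p*v + v^4 - 6*v^3 + 9*v^2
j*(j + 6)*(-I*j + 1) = -I*j^3 + j^2 - 6*I*j^2 + 6*j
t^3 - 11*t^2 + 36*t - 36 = (t - 6)*(t - 3)*(t - 2)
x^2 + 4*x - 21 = (x - 3)*(x + 7)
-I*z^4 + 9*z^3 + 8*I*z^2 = z^2*(z + 8*I)*(-I*z + 1)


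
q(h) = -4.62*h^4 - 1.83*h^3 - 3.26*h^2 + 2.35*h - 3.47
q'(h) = -18.48*h^3 - 5.49*h^2 - 6.52*h + 2.35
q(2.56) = -247.95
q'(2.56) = -360.36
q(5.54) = -4753.58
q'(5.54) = -3344.45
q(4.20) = -1624.29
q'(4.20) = -1491.02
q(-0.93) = -10.46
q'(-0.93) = 18.53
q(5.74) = -5458.69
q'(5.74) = -3710.88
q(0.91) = -8.58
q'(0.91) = -22.06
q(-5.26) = -3376.30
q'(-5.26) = 2574.17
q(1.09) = -13.67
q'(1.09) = -35.21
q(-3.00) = -364.67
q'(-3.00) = 471.46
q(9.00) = -31892.27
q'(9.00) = -13972.94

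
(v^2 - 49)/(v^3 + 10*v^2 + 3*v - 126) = (v - 7)/(v^2 + 3*v - 18)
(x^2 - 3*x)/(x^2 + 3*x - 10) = x*(x - 3)/(x^2 + 3*x - 10)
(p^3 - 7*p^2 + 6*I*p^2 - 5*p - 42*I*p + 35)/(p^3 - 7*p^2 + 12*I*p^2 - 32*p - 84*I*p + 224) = (p^2 + 6*I*p - 5)/(p^2 + 12*I*p - 32)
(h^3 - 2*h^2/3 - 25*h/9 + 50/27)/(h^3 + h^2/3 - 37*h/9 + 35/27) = (9*h^2 + 9*h - 10)/(9*h^2 + 18*h - 7)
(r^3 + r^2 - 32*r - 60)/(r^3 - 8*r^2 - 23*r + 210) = (r + 2)/(r - 7)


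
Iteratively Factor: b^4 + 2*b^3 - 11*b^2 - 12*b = (b + 1)*(b^3 + b^2 - 12*b) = (b - 3)*(b + 1)*(b^2 + 4*b) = b*(b - 3)*(b + 1)*(b + 4)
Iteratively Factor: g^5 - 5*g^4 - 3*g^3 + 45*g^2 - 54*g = (g + 3)*(g^4 - 8*g^3 + 21*g^2 - 18*g) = (g - 3)*(g + 3)*(g^3 - 5*g^2 + 6*g) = (g - 3)*(g - 2)*(g + 3)*(g^2 - 3*g) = (g - 3)^2*(g - 2)*(g + 3)*(g)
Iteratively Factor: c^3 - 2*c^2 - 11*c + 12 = (c - 1)*(c^2 - c - 12) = (c - 4)*(c - 1)*(c + 3)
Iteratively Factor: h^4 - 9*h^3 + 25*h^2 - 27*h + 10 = (h - 2)*(h^3 - 7*h^2 + 11*h - 5) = (h - 5)*(h - 2)*(h^2 - 2*h + 1) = (h - 5)*(h - 2)*(h - 1)*(h - 1)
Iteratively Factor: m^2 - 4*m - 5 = (m - 5)*(m + 1)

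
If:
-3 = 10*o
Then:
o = -3/10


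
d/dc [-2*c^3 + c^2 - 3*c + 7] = -6*c^2 + 2*c - 3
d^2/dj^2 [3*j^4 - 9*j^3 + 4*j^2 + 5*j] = 36*j^2 - 54*j + 8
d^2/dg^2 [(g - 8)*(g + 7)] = 2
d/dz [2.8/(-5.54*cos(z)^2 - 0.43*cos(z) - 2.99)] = -(31.024*cos(z) + 1.204)*sin(z)/(5.54*cos(z)^2 + 0.43*cos(z) + 2.99)^2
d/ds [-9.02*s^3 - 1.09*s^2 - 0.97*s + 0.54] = -27.06*s^2 - 2.18*s - 0.97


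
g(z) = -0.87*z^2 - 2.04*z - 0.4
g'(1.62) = -4.86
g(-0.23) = 0.02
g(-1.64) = 0.61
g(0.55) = -1.79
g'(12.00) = -22.92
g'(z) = -1.74*z - 2.04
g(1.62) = -5.99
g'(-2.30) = 1.96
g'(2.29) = -6.02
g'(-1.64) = 0.81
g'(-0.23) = -1.64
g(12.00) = -150.16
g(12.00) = -150.16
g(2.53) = -11.13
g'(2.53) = -6.44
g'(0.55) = -3.00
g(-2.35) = -0.41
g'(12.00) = -22.92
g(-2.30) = -0.31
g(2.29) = -9.63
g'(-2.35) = 2.05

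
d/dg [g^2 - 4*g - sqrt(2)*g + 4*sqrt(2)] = 2*g - 4 - sqrt(2)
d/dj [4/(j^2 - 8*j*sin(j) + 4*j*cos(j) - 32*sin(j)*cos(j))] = 8*(2*j*sin(j) + 4*j*cos(j) - j + 4*sin(j) - 2*cos(j) + 16*cos(2*j))/((j - 8*sin(j))^2*(j + 4*cos(j))^2)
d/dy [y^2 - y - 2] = 2*y - 1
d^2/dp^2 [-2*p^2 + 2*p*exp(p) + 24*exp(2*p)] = 2*p*exp(p) + 96*exp(2*p) + 4*exp(p) - 4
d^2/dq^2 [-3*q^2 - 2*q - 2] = -6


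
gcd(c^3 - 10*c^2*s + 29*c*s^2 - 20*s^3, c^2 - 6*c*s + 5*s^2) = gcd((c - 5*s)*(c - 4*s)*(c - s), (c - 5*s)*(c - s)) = c^2 - 6*c*s + 5*s^2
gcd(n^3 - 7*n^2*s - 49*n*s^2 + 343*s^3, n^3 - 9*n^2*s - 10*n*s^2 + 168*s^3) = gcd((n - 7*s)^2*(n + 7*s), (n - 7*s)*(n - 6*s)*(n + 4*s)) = -n + 7*s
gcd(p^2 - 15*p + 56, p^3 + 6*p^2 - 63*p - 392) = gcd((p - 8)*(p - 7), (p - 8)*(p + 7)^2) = p - 8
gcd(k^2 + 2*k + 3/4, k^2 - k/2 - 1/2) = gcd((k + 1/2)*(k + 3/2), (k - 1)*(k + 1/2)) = k + 1/2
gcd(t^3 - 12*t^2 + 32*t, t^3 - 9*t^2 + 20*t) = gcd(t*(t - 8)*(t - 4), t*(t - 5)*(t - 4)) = t^2 - 4*t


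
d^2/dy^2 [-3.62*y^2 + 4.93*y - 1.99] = -7.24000000000000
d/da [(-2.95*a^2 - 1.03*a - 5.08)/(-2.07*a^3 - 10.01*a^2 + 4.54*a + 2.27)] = (-6.1065*a^4 - 4.2642*a^3 - 55.2501*a^2 - 115.0946*a + 20.7251)/(4.2849*a^6 + 41.4414*a^5 + 81.4045*a^4 - 100.2886*a^3 - 24.8338*a^2 + 20.6116*a + 5.1529)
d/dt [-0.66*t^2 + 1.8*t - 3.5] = 1.8 - 1.32*t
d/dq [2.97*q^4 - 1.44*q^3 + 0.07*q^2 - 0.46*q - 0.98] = 11.88*q^3 - 4.32*q^2 + 0.14*q - 0.46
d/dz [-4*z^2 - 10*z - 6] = -8*z - 10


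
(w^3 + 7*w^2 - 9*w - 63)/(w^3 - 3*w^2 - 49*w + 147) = (w + 3)/(w - 7)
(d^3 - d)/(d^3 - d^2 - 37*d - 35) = d*(d - 1)/(d^2 - 2*d - 35)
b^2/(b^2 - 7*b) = b/(b - 7)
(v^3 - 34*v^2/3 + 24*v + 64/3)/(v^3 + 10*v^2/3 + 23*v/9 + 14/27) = 9*(v^2 - 12*v + 32)/(9*v^2 + 24*v + 7)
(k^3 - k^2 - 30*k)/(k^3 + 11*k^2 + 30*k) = (k - 6)/(k + 6)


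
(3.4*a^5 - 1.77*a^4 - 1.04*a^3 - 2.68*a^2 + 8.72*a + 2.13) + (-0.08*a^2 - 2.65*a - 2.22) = 3.4*a^5 - 1.77*a^4 - 1.04*a^3 - 2.76*a^2 + 6.07*a - 0.0900000000000003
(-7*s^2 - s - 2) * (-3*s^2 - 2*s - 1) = 21*s^4 + 17*s^3 + 15*s^2 + 5*s + 2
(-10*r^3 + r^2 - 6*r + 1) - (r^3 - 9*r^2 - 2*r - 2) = -11*r^3 + 10*r^2 - 4*r + 3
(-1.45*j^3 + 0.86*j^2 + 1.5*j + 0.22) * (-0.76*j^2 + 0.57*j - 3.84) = 1.102*j^5 - 1.4801*j^4 + 4.9182*j^3 - 2.6146*j^2 - 5.6346*j - 0.8448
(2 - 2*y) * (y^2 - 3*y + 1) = -2*y^3 + 8*y^2 - 8*y + 2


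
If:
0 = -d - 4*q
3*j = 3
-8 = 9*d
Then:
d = -8/9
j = 1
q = 2/9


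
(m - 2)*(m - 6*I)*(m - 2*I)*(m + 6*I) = m^4 - 2*m^3 - 2*I*m^3 + 36*m^2 + 4*I*m^2 - 72*m - 72*I*m + 144*I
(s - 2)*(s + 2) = s^2 - 4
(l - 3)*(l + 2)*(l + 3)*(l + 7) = l^4 + 9*l^3 + 5*l^2 - 81*l - 126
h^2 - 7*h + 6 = (h - 6)*(h - 1)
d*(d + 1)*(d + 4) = d^3 + 5*d^2 + 4*d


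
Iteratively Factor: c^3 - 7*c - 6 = (c + 2)*(c^2 - 2*c - 3) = (c + 1)*(c + 2)*(c - 3)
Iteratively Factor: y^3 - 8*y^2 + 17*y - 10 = (y - 1)*(y^2 - 7*y + 10) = (y - 2)*(y - 1)*(y - 5)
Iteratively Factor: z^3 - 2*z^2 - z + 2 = (z - 2)*(z^2 - 1) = (z - 2)*(z + 1)*(z - 1)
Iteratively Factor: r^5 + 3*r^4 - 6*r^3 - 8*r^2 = (r + 1)*(r^4 + 2*r^3 - 8*r^2) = r*(r + 1)*(r^3 + 2*r^2 - 8*r) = r*(r - 2)*(r + 1)*(r^2 + 4*r) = r*(r - 2)*(r + 1)*(r + 4)*(r)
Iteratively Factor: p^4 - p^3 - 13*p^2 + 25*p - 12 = (p - 3)*(p^3 + 2*p^2 - 7*p + 4) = (p - 3)*(p + 4)*(p^2 - 2*p + 1) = (p - 3)*(p - 1)*(p + 4)*(p - 1)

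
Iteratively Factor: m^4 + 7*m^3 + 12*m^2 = (m + 3)*(m^3 + 4*m^2) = m*(m + 3)*(m^2 + 4*m) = m^2*(m + 3)*(m + 4)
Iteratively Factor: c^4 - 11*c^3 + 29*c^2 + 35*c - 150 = (c - 3)*(c^3 - 8*c^2 + 5*c + 50) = (c - 5)*(c - 3)*(c^2 - 3*c - 10) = (c - 5)^2*(c - 3)*(c + 2)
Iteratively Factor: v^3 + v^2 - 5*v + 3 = (v - 1)*(v^2 + 2*v - 3) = (v - 1)*(v + 3)*(v - 1)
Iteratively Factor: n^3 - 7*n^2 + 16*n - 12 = (n - 2)*(n^2 - 5*n + 6) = (n - 3)*(n - 2)*(n - 2)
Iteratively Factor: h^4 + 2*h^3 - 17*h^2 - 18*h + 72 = (h - 2)*(h^3 + 4*h^2 - 9*h - 36) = (h - 2)*(h + 4)*(h^2 - 9) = (h - 2)*(h + 3)*(h + 4)*(h - 3)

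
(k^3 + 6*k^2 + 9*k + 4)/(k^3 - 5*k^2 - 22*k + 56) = (k^2 + 2*k + 1)/(k^2 - 9*k + 14)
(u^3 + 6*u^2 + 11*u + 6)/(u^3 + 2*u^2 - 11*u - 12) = (u^2 + 5*u + 6)/(u^2 + u - 12)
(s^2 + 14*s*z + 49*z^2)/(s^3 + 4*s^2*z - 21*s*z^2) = (-s - 7*z)/(s*(-s + 3*z))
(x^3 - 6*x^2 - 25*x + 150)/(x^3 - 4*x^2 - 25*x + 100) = (x - 6)/(x - 4)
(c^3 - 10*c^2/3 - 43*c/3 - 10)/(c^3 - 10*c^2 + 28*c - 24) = (3*c^2 + 8*c + 5)/(3*(c^2 - 4*c + 4))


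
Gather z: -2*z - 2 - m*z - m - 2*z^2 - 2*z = -m - 2*z^2 + z*(-m - 4) - 2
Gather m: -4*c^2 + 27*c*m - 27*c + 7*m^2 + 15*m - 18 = -4*c^2 - 27*c + 7*m^2 + m*(27*c + 15) - 18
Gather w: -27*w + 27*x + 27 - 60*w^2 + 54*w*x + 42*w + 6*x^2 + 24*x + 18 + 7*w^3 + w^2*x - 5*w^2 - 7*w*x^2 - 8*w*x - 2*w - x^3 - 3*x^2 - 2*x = 7*w^3 + w^2*(x - 65) + w*(-7*x^2 + 46*x + 13) - x^3 + 3*x^2 + 49*x + 45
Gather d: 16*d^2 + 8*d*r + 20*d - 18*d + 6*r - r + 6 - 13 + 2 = 16*d^2 + d*(8*r + 2) + 5*r - 5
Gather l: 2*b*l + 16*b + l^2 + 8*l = 16*b + l^2 + l*(2*b + 8)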